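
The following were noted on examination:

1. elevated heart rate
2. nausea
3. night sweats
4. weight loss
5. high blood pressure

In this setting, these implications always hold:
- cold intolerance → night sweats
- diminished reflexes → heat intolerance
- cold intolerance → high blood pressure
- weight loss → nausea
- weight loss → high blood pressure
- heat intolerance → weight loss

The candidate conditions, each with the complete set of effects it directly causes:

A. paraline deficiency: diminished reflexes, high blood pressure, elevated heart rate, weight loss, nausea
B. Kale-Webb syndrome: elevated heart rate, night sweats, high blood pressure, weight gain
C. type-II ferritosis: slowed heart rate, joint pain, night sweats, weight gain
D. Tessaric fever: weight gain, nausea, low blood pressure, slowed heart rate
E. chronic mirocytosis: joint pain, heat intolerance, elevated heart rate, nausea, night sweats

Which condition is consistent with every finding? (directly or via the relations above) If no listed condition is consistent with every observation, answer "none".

Checking each candidate against the observations:
(A) paraline deficiency — elevated heart rate ✓; nausea ✓; night sweats ✗; weight loss ✓; high blood pressure ✓
(B) Kale-Webb syndrome — elevated heart rate ✓; nausea ✗; night sweats ✓; weight loss ✗; high blood pressure ✓
(C) type-II ferritosis — elevated heart rate ✗; nausea ✗; night sweats ✓; weight loss ✗; high blood pressure ✗
(D) Tessaric fever — elevated heart rate ✗; nausea ✓; night sweats ✗; weight loss ✗; high blood pressure ✗
(E) chronic mirocytosis — elevated heart rate ✓; nausea ✓; night sweats ✓; weight loss ✓ (through heat intolerance → weight loss); high blood pressure ✓ (through heat intolerance → weight loss → high blood pressure)
(E) is the only candidate with no mismatches.

E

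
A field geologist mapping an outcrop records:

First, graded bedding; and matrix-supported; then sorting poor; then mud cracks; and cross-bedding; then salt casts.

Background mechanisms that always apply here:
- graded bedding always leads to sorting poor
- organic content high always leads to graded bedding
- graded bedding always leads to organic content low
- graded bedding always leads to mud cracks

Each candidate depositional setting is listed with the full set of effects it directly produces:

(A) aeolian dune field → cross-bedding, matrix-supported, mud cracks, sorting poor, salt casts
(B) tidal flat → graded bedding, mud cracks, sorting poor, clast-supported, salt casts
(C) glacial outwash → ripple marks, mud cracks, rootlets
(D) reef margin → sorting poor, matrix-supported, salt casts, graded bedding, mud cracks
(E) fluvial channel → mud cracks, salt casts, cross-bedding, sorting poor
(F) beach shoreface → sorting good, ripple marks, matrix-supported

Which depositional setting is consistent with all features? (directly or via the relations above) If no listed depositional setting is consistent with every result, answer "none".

Testing each hypothesis:
(A) aeolian dune field — graded bedding ✗; matrix-supported ✓; sorting poor ✓; mud cracks ✓; cross-bedding ✓; salt casts ✓
(B) tidal flat — graded bedding ✓; matrix-supported ✗; sorting poor ✓; mud cracks ✓; cross-bedding ✗; salt casts ✓
(C) glacial outwash — graded bedding ✗; matrix-supported ✗; sorting poor ✗; mud cracks ✓; cross-bedding ✗; salt casts ✗
(D) reef margin — does not account for cross-bedding
(E) fluvial channel — graded bedding ✗; matrix-supported ✗; sorting poor ✓; mud cracks ✓; cross-bedding ✓; salt casts ✓
(F) beach shoreface — graded bedding ✗; matrix-supported ✓; sorting poor ✗; mud cracks ✗; cross-bedding ✗; salt casts ✗
Every candidate fails on at least one observation.

none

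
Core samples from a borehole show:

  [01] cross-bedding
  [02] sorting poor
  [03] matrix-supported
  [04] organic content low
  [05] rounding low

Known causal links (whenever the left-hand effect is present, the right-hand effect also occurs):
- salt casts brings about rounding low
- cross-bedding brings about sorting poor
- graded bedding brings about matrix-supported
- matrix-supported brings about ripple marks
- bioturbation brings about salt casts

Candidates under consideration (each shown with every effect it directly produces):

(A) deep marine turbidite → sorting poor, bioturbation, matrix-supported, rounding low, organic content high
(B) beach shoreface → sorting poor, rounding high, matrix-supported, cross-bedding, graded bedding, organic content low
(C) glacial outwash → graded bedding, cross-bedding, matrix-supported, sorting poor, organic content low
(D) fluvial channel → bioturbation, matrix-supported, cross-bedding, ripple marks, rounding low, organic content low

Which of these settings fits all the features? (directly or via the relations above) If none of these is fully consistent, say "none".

Checking each candidate against the observations:
(A) deep marine turbidite — cross-bedding ✗; sorting poor ✓; matrix-supported ✓; organic content low ✗; rounding low ✓
(B) beach shoreface — fails on rounding low (predicts rounding high, not rounding low)
(C) glacial outwash — cross-bedding ✓; sorting poor ✓; matrix-supported ✓; organic content low ✓; rounding low ✗
(D) fluvial channel — accounts for every observation (sorting poor via cross-bedding → sorting poor)
(D) alone accounts for all the evidence.

D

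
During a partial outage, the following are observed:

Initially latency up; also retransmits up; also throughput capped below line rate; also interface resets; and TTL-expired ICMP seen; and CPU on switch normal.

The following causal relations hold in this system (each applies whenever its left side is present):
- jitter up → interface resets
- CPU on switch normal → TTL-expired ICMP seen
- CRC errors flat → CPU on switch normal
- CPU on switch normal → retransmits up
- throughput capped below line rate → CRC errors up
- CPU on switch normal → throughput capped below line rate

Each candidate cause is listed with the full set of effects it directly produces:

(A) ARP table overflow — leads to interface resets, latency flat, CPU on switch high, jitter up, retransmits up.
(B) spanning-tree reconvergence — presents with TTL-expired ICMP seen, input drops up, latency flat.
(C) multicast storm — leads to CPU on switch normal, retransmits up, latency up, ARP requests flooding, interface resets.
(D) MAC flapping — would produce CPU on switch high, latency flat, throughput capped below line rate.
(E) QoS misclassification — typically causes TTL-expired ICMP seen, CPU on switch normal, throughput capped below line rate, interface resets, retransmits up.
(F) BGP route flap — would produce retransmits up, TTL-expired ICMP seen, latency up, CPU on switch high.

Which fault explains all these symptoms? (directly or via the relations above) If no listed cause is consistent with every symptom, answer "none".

C

Per-candidate check:
(A) ARP table overflow — latency up miss; retransmits up match; throughput capped below line rate miss; interface resets match; TTL-expired ICMP seen miss; CPU on switch normal miss
(B) spanning-tree reconvergence — latency up miss; retransmits up miss; throughput capped below line rate miss; interface resets miss; TTL-expired ICMP seen match; CPU on switch normal miss
(C) multicast storm — latency up match; retransmits up match; throughput capped below line rate match (via CPU on switch normal → throughput capped below line rate); interface resets match; TTL-expired ICMP seen match (via CPU on switch normal → TTL-expired ICMP seen); CPU on switch normal match
(D) MAC flapping — latency up miss; retransmits up miss; throughput capped below line rate match; interface resets miss; TTL-expired ICMP seen miss; CPU on switch normal miss
(E) QoS misclassification — latency up miss; retransmits up match; throughput capped below line rate match; interface resets match; TTL-expired ICMP seen match; CPU on switch normal match
(F) BGP route flap — fails on throughput capped below line rate, interface resets, CPU on switch normal (predicts CPU on switch high, not CPU on switch normal)
(C) is the only candidate with no mismatches.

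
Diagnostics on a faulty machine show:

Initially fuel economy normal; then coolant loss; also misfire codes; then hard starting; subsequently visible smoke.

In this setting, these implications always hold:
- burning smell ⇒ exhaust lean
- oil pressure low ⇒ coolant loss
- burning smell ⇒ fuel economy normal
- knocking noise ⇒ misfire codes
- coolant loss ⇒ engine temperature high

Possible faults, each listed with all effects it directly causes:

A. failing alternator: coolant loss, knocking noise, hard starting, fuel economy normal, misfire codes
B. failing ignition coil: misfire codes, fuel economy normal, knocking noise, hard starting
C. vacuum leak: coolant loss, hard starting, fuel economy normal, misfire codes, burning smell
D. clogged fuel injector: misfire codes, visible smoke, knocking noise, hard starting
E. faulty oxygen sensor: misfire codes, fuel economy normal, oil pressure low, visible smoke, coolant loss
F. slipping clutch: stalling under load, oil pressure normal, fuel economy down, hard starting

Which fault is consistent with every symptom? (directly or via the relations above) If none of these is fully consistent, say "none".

Checking each candidate against the observations:
(A) failing alternator — fuel economy normal yes; coolant loss yes; misfire codes yes; hard starting yes; visible smoke NO
(B) failing ignition coil — fuel economy normal yes; coolant loss NO; misfire codes yes; hard starting yes; visible smoke NO
(C) vacuum leak — fuel economy normal yes; coolant loss yes; misfire codes yes; hard starting yes; visible smoke NO
(D) clogged fuel injector — does not account for fuel economy normal, coolant loss
(E) faulty oxygen sensor — fuel economy normal yes; coolant loss yes; misfire codes yes; hard starting NO; visible smoke yes
(F) slipping clutch — fails on fuel economy normal, coolant loss, misfire codes, visible smoke (predicts fuel economy down, not fuel economy normal)
None of the listed candidates fits everything.

none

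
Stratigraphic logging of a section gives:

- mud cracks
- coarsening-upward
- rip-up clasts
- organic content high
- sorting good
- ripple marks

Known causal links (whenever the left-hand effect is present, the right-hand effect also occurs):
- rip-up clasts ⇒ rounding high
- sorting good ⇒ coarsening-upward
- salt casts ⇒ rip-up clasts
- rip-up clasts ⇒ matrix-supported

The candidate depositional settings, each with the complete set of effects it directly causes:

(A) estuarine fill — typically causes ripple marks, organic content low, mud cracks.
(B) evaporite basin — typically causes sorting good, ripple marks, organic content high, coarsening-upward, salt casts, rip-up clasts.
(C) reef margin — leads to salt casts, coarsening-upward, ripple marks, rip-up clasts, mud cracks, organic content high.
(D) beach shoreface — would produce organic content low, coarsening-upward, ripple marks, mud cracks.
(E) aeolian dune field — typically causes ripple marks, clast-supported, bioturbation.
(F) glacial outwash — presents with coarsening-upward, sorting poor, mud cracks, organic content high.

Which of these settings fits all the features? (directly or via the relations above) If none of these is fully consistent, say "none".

none

For each candidate, compare predicted effects to what was observed:
(A) estuarine fill — mud cracks ✓; coarsening-upward ✗; rip-up clasts ✗; organic content high ✗; sorting good ✗; ripple marks ✓
(B) evaporite basin — does not account for mud cracks
(C) reef margin — does not account for sorting good
(D) beach shoreface — mud cracks ✓; coarsening-upward ✓; rip-up clasts ✗; organic content high ✗; sorting good ✗; ripple marks ✓
(E) aeolian dune field — does not account for mud cracks, coarsening-upward, rip-up clasts, organic content high, sorting good
(F) glacial outwash — fails on rip-up clasts, sorting good, ripple marks (predicts sorting poor, not sorting good)
Every candidate fails on at least one observation.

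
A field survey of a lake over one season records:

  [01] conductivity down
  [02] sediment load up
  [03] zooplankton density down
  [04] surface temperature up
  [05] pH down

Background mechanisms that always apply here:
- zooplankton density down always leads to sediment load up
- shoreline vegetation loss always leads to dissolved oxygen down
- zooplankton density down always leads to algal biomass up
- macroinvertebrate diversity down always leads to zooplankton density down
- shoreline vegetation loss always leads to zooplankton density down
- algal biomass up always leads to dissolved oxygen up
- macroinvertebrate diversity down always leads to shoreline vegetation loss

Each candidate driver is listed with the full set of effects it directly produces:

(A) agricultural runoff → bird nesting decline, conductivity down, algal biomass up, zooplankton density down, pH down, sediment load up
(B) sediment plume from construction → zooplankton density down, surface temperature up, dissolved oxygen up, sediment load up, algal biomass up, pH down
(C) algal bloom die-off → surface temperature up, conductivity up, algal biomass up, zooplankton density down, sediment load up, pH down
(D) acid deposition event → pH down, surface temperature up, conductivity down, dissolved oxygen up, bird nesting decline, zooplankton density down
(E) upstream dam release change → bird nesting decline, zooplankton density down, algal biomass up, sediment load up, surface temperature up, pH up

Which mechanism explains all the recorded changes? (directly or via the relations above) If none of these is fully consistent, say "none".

Checking each candidate against the observations:
(A) agricultural runoff — does not account for surface temperature up
(B) sediment plume from construction — conductivity down miss; sediment load up match; zooplankton density down match; surface temperature up match; pH down match
(C) algal bloom die-off — fails on conductivity down (predicts conductivity up, not conductivity down)
(D) acid deposition event — conductivity down match; sediment load up match (via zooplankton density down → sediment load up); zooplankton density down match; surface temperature up match; pH down match
(E) upstream dam release change — fails on conductivity down, pH down (predicts pH up, not pH down)
Only (D) is consistent with every observation.

D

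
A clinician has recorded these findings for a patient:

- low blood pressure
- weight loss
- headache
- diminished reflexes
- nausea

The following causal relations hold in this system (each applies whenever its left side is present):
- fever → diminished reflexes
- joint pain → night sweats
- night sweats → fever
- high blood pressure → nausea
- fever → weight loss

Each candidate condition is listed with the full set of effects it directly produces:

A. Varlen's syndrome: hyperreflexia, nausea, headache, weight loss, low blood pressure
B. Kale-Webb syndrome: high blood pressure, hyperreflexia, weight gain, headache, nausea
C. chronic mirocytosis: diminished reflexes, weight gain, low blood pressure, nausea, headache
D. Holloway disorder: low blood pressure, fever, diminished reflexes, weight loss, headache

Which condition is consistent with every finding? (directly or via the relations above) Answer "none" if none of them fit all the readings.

none

Testing each hypothesis:
(A) Varlen's syndrome — low blood pressure yes; weight loss yes; headache yes; diminished reflexes NO; nausea yes
(B) Kale-Webb syndrome — fails on low blood pressure, weight loss, diminished reflexes (predicts high blood pressure, not low blood pressure; predicts weight gain, not weight loss; predicts hyperreflexia, not diminished reflexes)
(C) chronic mirocytosis — fails on weight loss (predicts weight gain, not weight loss)
(D) Holloway disorder — low blood pressure yes; weight loss yes; headache yes; diminished reflexes yes; nausea NO
Every candidate fails on at least one observation.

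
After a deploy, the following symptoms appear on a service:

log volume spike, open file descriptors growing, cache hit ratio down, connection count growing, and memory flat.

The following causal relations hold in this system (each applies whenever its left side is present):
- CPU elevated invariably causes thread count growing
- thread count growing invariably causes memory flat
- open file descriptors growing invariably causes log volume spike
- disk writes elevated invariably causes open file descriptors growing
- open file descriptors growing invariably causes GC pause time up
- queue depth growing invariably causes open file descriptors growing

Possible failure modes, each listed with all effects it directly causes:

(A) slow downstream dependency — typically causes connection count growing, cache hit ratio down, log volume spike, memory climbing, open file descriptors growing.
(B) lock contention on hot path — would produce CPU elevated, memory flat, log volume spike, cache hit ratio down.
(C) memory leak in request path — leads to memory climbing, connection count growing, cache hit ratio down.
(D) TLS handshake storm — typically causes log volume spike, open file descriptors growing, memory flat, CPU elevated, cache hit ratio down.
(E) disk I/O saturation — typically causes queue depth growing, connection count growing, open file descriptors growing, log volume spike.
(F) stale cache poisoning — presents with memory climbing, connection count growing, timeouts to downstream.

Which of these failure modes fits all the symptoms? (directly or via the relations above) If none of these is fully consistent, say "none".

none

Testing each hypothesis:
(A) slow downstream dependency — log volume spike ✓; open file descriptors growing ✓; cache hit ratio down ✓; connection count growing ✓; memory flat ✗
(B) lock contention on hot path — does not account for open file descriptors growing, connection count growing
(C) memory leak in request path — log volume spike ✗; open file descriptors growing ✗; cache hit ratio down ✓; connection count growing ✓; memory flat ✗
(D) TLS handshake storm — log volume spike ✓; open file descriptors growing ✓; cache hit ratio down ✓; connection count growing ✗; memory flat ✓
(E) disk I/O saturation — log volume spike ✓; open file descriptors growing ✓; cache hit ratio down ✗; connection count growing ✓; memory flat ✗
(F) stale cache poisoning — fails on log volume spike, open file descriptors growing, cache hit ratio down, memory flat (predicts memory climbing, not memory flat)
No candidate is consistent with all observations.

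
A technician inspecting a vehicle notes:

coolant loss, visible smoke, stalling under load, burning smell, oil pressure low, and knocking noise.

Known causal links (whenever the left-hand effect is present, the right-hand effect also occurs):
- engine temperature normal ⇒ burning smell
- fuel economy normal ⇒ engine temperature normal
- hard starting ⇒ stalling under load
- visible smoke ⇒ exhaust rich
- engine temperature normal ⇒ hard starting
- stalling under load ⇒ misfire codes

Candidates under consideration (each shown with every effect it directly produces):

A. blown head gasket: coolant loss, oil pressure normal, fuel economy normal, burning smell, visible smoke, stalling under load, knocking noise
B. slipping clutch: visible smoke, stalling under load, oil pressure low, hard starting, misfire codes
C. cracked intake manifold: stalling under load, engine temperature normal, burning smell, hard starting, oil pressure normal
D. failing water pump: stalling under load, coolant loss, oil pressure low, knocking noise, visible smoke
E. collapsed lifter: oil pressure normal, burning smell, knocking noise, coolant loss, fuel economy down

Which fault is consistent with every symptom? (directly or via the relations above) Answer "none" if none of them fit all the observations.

none

Per-candidate check:
(A) blown head gasket — coolant loss yes; visible smoke yes; stalling under load yes; burning smell yes; oil pressure low NO; knocking noise yes
(B) slipping clutch — does not account for coolant loss, burning smell, knocking noise
(C) cracked intake manifold — fails on coolant loss, visible smoke, oil pressure low, knocking noise (predicts oil pressure normal, not oil pressure low)
(D) failing water pump — coolant loss yes; visible smoke yes; stalling under load yes; burning smell NO; oil pressure low yes; knocking noise yes
(E) collapsed lifter — fails on visible smoke, stalling under load, oil pressure low (predicts oil pressure normal, not oil pressure low)
No candidate is consistent with all observations.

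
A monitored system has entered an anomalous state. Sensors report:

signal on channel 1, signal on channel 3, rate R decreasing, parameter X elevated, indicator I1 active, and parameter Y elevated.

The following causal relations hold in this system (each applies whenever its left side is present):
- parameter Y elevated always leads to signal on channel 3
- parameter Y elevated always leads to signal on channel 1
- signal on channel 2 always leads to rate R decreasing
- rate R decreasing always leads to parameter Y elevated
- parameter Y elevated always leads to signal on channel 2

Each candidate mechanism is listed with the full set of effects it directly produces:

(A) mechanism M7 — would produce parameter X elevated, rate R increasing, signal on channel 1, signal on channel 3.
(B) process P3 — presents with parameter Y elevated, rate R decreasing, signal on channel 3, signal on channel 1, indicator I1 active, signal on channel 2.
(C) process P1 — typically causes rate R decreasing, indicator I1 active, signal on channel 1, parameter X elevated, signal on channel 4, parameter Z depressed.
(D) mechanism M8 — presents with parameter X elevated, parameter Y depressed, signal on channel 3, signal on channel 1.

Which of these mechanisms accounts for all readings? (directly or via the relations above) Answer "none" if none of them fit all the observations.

C

Checking each candidate against the observations:
(A) mechanism M7 — fails on rate R decreasing, indicator I1 active, parameter Y elevated (predicts rate R increasing, not rate R decreasing)
(B) process P3 — signal on channel 1 yes; signal on channel 3 yes; rate R decreasing yes; parameter X elevated NO; indicator I1 active yes; parameter Y elevated yes
(C) process P1 — signal on channel 1 yes; signal on channel 3 yes (through rate R decreasing → parameter Y elevated → signal on channel 3); rate R decreasing yes; parameter X elevated yes; indicator I1 active yes; parameter Y elevated yes (through rate R decreasing → parameter Y elevated)
(D) mechanism M8 — fails on rate R decreasing, indicator I1 active, parameter Y elevated (predicts parameter Y depressed, not parameter Y elevated)
Only (C) is consistent with every observation.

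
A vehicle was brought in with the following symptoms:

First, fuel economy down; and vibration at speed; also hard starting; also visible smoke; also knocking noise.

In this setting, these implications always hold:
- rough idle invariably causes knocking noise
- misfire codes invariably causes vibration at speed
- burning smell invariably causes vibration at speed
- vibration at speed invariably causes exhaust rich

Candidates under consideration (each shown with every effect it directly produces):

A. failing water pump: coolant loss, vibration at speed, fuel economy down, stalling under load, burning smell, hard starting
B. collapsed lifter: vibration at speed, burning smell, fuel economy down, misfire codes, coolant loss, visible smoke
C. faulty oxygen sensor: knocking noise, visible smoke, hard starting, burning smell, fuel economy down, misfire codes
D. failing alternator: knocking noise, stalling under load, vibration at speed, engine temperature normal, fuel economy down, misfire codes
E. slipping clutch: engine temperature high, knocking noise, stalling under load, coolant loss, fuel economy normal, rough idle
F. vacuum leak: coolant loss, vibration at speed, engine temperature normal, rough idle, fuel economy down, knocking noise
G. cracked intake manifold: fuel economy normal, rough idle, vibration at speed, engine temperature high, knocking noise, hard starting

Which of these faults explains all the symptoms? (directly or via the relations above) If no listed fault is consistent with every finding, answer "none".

Per-candidate check:
(A) failing water pump — does not account for visible smoke, knocking noise
(B) collapsed lifter — fuel economy down ✓; vibration at speed ✓; hard starting ✗; visible smoke ✓; knocking noise ✗
(C) faulty oxygen sensor — accounts for every observation (vibration at speed by burning smell → vibration at speed)
(D) failing alternator — fuel economy down ✓; vibration at speed ✓; hard starting ✗; visible smoke ✗; knocking noise ✓
(E) slipping clutch — fuel economy down ✗; vibration at speed ✗; hard starting ✗; visible smoke ✗; knocking noise ✓
(F) vacuum leak — does not account for hard starting, visible smoke
(G) cracked intake manifold — fuel economy down ✗; vibration at speed ✓; hard starting ✓; visible smoke ✗; knocking noise ✓
(C) alone accounts for all the evidence.

C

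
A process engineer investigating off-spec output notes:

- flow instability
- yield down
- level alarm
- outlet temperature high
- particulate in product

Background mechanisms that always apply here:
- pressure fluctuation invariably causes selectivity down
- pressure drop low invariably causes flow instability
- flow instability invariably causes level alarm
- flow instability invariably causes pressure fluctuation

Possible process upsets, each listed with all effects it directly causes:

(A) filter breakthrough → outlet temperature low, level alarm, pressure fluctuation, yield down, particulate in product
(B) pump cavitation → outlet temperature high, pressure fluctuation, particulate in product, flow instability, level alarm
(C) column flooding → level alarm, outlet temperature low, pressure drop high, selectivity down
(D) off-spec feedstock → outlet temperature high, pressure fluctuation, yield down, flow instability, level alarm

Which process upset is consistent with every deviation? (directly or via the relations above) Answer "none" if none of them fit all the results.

Checking each candidate against the observations:
(A) filter breakthrough — fails on flow instability, outlet temperature high (predicts outlet temperature low, not outlet temperature high)
(B) pump cavitation — does not account for yield down
(C) column flooding — flow instability miss; yield down miss; level alarm match; outlet temperature high miss; particulate in product miss
(D) off-spec feedstock — does not account for particulate in product
Every candidate fails on at least one observation.

none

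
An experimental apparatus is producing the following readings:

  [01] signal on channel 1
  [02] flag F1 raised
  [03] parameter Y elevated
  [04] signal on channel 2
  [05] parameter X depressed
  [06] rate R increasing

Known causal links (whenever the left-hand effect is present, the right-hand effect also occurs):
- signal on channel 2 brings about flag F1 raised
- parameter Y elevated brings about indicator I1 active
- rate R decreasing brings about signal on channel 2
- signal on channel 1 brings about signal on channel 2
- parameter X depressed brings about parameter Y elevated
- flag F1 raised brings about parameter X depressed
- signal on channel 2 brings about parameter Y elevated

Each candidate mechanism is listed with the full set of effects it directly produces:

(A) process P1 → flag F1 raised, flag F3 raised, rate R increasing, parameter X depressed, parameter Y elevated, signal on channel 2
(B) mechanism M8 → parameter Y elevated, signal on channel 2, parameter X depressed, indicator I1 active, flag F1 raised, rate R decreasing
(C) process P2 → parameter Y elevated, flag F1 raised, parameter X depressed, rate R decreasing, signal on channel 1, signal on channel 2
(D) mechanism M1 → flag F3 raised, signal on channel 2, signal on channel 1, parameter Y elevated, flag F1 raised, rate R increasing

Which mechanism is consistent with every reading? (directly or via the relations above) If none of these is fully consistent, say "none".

D

Testing each hypothesis:
(A) process P1 — signal on channel 1 -; flag F1 raised +; parameter Y elevated +; signal on channel 2 +; parameter X depressed +; rate R increasing +
(B) mechanism M8 — signal on channel 1 -; flag F1 raised +; parameter Y elevated +; signal on channel 2 +; parameter X depressed +; rate R increasing -
(C) process P2 — fails on rate R increasing (predicts rate R decreasing, not rate R increasing)
(D) mechanism M1 — signal on channel 1 +; flag F1 raised +; parameter Y elevated +; signal on channel 2 +; parameter X depressed + (by flag F1 raised → parameter X depressed); rate R increasing +
(D) is the only candidate with no mismatches.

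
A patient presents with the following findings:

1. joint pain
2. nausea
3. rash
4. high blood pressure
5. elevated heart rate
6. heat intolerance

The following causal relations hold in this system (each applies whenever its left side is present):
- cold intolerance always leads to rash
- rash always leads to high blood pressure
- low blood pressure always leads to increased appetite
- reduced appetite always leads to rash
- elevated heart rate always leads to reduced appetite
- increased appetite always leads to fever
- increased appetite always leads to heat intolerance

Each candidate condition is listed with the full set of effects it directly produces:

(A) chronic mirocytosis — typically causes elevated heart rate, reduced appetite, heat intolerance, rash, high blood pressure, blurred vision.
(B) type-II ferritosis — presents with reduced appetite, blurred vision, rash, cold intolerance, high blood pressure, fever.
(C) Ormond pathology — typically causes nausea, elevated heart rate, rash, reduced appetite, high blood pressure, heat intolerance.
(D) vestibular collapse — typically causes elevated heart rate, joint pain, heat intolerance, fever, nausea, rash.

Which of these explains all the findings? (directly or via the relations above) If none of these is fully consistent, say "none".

Per-candidate check:
(A) chronic mirocytosis — joint pain NO; nausea NO; rash yes; high blood pressure yes; elevated heart rate yes; heat intolerance yes
(B) type-II ferritosis — joint pain NO; nausea NO; rash yes; high blood pressure yes; elevated heart rate NO; heat intolerance NO
(C) Ormond pathology — joint pain NO; nausea yes; rash yes; high blood pressure yes; elevated heart rate yes; heat intolerance yes
(D) vestibular collapse — joint pain yes; nausea yes; rash yes; high blood pressure yes (through rash → high blood pressure); elevated heart rate yes; heat intolerance yes
(D) alone accounts for all the evidence.

D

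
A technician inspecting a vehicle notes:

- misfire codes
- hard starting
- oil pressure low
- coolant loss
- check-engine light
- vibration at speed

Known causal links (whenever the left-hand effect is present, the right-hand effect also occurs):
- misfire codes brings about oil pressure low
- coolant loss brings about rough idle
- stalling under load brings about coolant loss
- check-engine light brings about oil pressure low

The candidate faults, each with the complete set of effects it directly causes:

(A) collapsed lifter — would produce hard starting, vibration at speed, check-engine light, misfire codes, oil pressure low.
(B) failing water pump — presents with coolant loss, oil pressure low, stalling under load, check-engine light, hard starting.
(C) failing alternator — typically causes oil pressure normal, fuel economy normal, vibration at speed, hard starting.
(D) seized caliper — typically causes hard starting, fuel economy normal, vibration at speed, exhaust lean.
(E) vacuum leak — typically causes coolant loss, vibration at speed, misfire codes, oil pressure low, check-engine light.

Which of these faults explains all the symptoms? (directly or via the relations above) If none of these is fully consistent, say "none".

Checking each candidate against the observations:
(A) collapsed lifter — misfire codes ✓; hard starting ✓; oil pressure low ✓; coolant loss ✗; check-engine light ✓; vibration at speed ✓
(B) failing water pump — misfire codes ✗; hard starting ✓; oil pressure low ✓; coolant loss ✓; check-engine light ✓; vibration at speed ✗
(C) failing alternator — misfire codes ✗; hard starting ✓; oil pressure low ✗; coolant loss ✗; check-engine light ✗; vibration at speed ✓
(D) seized caliper — misfire codes ✗; hard starting ✓; oil pressure low ✗; coolant loss ✗; check-engine light ✗; vibration at speed ✓
(E) vacuum leak — misfire codes ✓; hard starting ✗; oil pressure low ✓; coolant loss ✓; check-engine light ✓; vibration at speed ✓
Every candidate fails on at least one observation.

none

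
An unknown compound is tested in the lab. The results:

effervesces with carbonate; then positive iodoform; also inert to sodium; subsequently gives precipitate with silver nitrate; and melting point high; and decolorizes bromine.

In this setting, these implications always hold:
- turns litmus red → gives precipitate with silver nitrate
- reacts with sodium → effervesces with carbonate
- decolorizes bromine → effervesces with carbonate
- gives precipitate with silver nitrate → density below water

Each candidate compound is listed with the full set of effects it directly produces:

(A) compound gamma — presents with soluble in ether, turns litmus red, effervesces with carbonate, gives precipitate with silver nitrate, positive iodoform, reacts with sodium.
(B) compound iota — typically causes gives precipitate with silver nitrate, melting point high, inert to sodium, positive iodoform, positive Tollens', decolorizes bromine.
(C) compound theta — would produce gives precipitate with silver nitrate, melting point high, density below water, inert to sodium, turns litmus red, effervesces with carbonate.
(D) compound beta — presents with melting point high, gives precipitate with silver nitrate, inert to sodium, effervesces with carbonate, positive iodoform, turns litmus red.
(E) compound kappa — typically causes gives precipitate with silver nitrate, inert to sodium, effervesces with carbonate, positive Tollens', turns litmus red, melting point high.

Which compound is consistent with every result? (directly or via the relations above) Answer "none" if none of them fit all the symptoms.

Checking each candidate against the observations:
(A) compound gamma — fails on inert to sodium, melting point high, decolorizes bromine (predicts reacts with sodium, not inert to sodium)
(B) compound iota — effervesces with carbonate + (through decolorizes bromine → effervesces with carbonate); positive iodoform +; inert to sodium +; gives precipitate with silver nitrate +; melting point high +; decolorizes bromine +
(C) compound theta — does not account for positive iodoform, decolorizes bromine
(D) compound beta — effervesces with carbonate +; positive iodoform +; inert to sodium +; gives precipitate with silver nitrate +; melting point high +; decolorizes bromine -
(E) compound kappa — effervesces with carbonate +; positive iodoform -; inert to sodium +; gives precipitate with silver nitrate +; melting point high +; decolorizes bromine -
(B) is the only candidate with no mismatches.

B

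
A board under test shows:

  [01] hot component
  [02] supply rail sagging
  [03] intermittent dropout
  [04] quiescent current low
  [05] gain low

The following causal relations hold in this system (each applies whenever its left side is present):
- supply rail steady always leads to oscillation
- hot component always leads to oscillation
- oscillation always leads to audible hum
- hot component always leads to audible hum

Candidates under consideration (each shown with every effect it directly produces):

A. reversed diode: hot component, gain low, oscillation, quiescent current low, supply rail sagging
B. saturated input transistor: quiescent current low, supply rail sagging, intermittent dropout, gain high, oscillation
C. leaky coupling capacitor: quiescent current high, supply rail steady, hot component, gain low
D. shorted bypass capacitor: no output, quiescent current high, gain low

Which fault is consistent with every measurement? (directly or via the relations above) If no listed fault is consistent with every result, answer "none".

Testing each hypothesis:
(A) reversed diode — hot component yes; supply rail sagging yes; intermittent dropout NO; quiescent current low yes; gain low yes
(B) saturated input transistor — hot component NO; supply rail sagging yes; intermittent dropout yes; quiescent current low yes; gain low NO
(C) leaky coupling capacitor — fails on supply rail sagging, intermittent dropout, quiescent current low (predicts supply rail steady, not supply rail sagging; predicts quiescent current high, not quiescent current low)
(D) shorted bypass capacitor — hot component NO; supply rail sagging NO; intermittent dropout NO; quiescent current low NO; gain low yes
Every candidate fails on at least one observation.

none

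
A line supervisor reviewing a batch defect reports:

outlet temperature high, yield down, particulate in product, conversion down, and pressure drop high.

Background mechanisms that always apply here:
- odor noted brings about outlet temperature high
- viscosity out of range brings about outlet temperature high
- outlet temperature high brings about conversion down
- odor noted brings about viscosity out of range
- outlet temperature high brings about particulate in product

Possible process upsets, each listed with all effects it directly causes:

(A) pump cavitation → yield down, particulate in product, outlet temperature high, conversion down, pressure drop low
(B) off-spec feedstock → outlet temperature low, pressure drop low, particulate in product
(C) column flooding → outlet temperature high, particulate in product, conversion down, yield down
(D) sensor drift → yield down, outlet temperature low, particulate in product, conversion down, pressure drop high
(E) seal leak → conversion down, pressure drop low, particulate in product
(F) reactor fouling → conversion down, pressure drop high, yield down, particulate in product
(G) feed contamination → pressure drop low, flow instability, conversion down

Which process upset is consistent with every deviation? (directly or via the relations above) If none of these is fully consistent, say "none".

none

For each candidate, compare predicted effects to what was observed:
(A) pump cavitation — outlet temperature high +; yield down +; particulate in product +; conversion down +; pressure drop high -
(B) off-spec feedstock — outlet temperature high -; yield down -; particulate in product +; conversion down -; pressure drop high -
(C) column flooding — outlet temperature high +; yield down +; particulate in product +; conversion down +; pressure drop high -
(D) sensor drift — outlet temperature high -; yield down +; particulate in product +; conversion down +; pressure drop high +
(E) seal leak — fails on outlet temperature high, yield down, pressure drop high (predicts pressure drop low, not pressure drop high)
(F) reactor fouling — does not account for outlet temperature high
(G) feed contamination — outlet temperature high -; yield down -; particulate in product -; conversion down +; pressure drop high -
Every candidate fails on at least one observation.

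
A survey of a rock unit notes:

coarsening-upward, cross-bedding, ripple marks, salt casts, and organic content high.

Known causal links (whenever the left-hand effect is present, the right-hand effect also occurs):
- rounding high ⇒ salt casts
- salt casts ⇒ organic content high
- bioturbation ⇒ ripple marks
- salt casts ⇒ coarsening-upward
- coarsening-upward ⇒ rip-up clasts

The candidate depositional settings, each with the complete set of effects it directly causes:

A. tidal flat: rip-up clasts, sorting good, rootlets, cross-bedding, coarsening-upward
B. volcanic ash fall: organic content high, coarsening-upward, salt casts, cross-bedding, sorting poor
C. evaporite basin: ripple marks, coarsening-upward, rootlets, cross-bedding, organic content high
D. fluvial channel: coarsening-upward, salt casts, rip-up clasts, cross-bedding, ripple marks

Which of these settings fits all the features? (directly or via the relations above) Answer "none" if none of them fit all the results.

Per-candidate check:
(A) tidal flat — coarsening-upward ✓; cross-bedding ✓; ripple marks ✗; salt casts ✗; organic content high ✗
(B) volcanic ash fall — does not account for ripple marks
(C) evaporite basin — coarsening-upward ✓; cross-bedding ✓; ripple marks ✓; salt casts ✗; organic content high ✓
(D) fluvial channel — coarsening-upward ✓; cross-bedding ✓; ripple marks ✓; salt casts ✓; organic content high ✓ (via salt casts → organic content high)
(D) alone accounts for all the evidence.

D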